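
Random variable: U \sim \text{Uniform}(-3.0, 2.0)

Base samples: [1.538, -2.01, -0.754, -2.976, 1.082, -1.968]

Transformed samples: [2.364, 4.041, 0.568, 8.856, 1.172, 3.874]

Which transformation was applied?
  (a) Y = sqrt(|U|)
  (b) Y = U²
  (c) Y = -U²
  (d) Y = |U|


Checking option (b) Y = U²:
  U = 1.538 -> Y = 2.364 ✓
  U = -2.01 -> Y = 4.041 ✓
  U = -0.754 -> Y = 0.568 ✓
All samples match this transformation.

(b) U²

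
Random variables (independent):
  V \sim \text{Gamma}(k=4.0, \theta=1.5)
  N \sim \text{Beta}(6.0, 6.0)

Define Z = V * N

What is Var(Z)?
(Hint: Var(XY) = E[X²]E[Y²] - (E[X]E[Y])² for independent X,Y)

Var(XY) = E[X²]E[Y²] - (E[X]E[Y])²
E[V] = 6, Var(V) = 9
E[N] = 0.5, Var(N) = 0.019230769
E[V²] = 9 + 6² = 45
E[N²] = 0.019230769 + 0.5² = 0.26923077
Var(Z) = 45*0.26923077 - (6*0.5)²
= 12.115385 - 9 = 3.1153846

3.1153846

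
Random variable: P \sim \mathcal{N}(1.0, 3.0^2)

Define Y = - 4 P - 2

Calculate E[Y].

For Y = -4P - 2:
E[Y] = -4 * E[P] - 2
E[P] = 1.0 = 1
E[Y] = -4 * 1 - 2 = -6

-6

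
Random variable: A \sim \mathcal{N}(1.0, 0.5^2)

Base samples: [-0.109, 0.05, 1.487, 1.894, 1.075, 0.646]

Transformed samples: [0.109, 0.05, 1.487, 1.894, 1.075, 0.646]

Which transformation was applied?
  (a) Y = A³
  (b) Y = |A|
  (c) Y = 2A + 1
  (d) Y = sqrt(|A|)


Checking option (b) Y = |A|:
  A = -0.109 -> Y = 0.109 ✓
  A = 0.05 -> Y = 0.05 ✓
  A = 1.487 -> Y = 1.487 ✓
All samples match this transformation.

(b) |A|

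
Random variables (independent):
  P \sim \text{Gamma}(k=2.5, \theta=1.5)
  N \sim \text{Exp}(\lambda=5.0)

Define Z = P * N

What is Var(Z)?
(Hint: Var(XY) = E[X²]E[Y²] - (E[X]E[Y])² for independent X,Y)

Var(XY) = E[X²]E[Y²] - (E[X]E[Y])²
E[P] = 3.75, Var(P) = 5.625
E[N] = 0.2, Var(N) = 0.04
E[P²] = 5.625 + 3.75² = 19.6875
E[N²] = 0.04 + 0.2² = 0.08
Var(Z) = 19.6875*0.08 - (3.75*0.2)²
= 1.575 - 0.5625 = 1.0125

1.0125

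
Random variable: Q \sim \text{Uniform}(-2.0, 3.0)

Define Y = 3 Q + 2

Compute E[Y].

For Y = 3Q + 2:
E[Y] = 3 * E[Q] + 2
E[Q] = (-2 + 3)/2 = 0.5
E[Y] = 3 * 0.5 + 2 = 3.5

3.5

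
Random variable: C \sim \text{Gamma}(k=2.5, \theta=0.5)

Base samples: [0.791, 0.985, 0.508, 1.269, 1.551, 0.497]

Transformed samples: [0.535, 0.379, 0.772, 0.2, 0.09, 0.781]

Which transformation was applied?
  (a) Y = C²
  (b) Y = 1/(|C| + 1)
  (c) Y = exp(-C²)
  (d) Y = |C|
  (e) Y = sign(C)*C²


Checking option (c) Y = exp(-C²):
  C = 0.791 -> Y = 0.535 ✓
  C = 0.985 -> Y = 0.379 ✓
  C = 0.508 -> Y = 0.772 ✓
All samples match this transformation.

(c) exp(-C²)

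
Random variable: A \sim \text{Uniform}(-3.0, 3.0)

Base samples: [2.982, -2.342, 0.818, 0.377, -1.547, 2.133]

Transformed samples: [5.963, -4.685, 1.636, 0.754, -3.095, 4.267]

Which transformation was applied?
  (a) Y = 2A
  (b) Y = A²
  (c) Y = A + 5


Checking option (a) Y = 2A:
  A = 2.982 -> Y = 5.963 ✓
  A = -2.342 -> Y = -4.685 ✓
  A = 0.818 -> Y = 1.636 ✓
All samples match this transformation.

(a) 2A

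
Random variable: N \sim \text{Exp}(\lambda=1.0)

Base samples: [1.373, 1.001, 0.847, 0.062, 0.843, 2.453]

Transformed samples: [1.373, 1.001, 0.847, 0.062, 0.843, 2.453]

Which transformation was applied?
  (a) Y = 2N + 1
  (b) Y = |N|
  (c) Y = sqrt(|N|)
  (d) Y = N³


Checking option (b) Y = |N|:
  N = 1.373 -> Y = 1.373 ✓
  N = 1.001 -> Y = 1.001 ✓
  N = 0.847 -> Y = 0.847 ✓
All samples match this transformation.

(b) |N|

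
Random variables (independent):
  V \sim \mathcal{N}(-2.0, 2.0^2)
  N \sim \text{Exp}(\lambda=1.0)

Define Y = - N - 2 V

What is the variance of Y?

For independent RVs: Var(aX + bY) = a²Var(X) + b²Var(Y)
Var(V) = 4
Var(N) = 1
Var(Y) = (-2)²*4 + (-1)²*1
= 4*4 + 1*1 = 17

17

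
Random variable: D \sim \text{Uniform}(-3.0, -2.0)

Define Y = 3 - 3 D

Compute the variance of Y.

For Y = aD + b: Var(Y) = a² * Var(D)
Var(D) = (-2 + 3)^2/12 = 0.083333333
Var(Y) = (-3)² * 0.083333333 = 9 * 0.083333333 = 0.75

0.75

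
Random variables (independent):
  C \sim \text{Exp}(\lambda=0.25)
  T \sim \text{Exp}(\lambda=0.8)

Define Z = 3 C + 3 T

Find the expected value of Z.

E[Z] = 3*E[C] + 3*E[T]
E[C] = 4
E[T] = 1.25
E[Z] = 3*4 + 3*1.25 = 15.75

15.75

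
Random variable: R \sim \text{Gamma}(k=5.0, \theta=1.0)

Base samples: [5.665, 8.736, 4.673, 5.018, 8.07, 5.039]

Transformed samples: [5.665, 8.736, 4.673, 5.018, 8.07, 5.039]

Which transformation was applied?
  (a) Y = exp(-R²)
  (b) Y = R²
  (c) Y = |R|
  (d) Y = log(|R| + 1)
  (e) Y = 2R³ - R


Checking option (c) Y = |R|:
  R = 5.665 -> Y = 5.665 ✓
  R = 8.736 -> Y = 8.736 ✓
  R = 4.673 -> Y = 4.673 ✓
All samples match this transformation.

(c) |R|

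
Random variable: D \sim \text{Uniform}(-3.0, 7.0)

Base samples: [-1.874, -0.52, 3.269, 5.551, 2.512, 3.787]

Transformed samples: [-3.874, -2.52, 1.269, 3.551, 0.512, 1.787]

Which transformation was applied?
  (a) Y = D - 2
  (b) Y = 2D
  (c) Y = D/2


Checking option (a) Y = D - 2:
  D = -1.874 -> Y = -3.874 ✓
  D = -0.52 -> Y = -2.52 ✓
  D = 3.269 -> Y = 1.269 ✓
All samples match this transformation.

(a) D - 2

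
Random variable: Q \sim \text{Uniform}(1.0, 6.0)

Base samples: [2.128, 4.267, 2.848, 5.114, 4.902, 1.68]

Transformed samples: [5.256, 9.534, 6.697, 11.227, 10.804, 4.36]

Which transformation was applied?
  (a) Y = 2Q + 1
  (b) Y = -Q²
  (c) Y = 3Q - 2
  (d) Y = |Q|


Checking option (a) Y = 2Q + 1:
  Q = 2.128 -> Y = 5.256 ✓
  Q = 4.267 -> Y = 9.534 ✓
  Q = 2.848 -> Y = 6.697 ✓
All samples match this transformation.

(a) 2Q + 1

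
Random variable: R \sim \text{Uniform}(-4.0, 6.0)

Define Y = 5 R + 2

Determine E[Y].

For Y = 5R + 2:
E[Y] = 5 * E[R] + 2
E[R] = (-4 + 6)/2 = 1
E[Y] = 5 * 1 + 2 = 7

7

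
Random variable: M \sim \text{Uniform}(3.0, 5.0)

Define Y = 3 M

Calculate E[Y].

For Y = 3M:
E[Y] = 3 * E[M]
E[M] = (3 + 5)/2 = 4
E[Y] = 3 * 4 = 12

12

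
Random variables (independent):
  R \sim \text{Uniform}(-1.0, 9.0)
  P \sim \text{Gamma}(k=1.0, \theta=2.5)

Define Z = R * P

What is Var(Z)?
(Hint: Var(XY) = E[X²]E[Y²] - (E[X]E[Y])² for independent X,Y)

Var(XY) = E[X²]E[Y²] - (E[X]E[Y])²
E[R] = 4, Var(R) = 8.3333333
E[P] = 2.5, Var(P) = 6.25
E[R²] = 8.3333333 + 4² = 24.333333
E[P²] = 6.25 + 2.5² = 12.5
Var(Z) = 24.333333*12.5 - (4*2.5)²
= 304.16667 - 100 = 204.16667

204.16667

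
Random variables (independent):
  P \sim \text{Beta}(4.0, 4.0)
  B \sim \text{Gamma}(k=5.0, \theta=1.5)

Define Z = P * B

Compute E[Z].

For independent RVs: E[XY] = E[X]*E[Y]
E[P] = 0.5
E[B] = 7.5
E[Z] = 0.5 * 7.5 = 3.75

3.75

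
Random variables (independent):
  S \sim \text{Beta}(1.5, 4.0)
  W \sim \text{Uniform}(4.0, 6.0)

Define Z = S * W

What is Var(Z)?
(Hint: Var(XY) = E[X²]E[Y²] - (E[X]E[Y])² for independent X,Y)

Var(XY) = E[X²]E[Y²] - (E[X]E[Y])²
E[S] = 0.27272727, Var(S) = 0.03051494
E[W] = 5, Var(W) = 0.33333333
E[S²] = 0.03051494 + 0.27272727² = 0.1048951
E[W²] = 0.33333333 + 5² = 25.333333
Var(Z) = 0.1048951*25.333333 - (0.27272727*5)²
= 2.6573427 - 1.8595041 = 0.79783853

0.79783853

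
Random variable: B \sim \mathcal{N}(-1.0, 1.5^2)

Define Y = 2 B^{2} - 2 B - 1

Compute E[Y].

E[Y] = 2*E[B²] - 2*E[B] - 1
E[B] = -1
E[B²] = Var(B) + (E[B])² = 2.25 + 1 = 3.25
E[Y] = 2*3.25 - 2*(-1) - 1 = 7.5

7.5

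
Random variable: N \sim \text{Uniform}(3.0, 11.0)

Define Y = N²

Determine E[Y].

E[N²] = Var(N) + (E[N])² = 5.3333333 + 49 = 54.333333

54.333333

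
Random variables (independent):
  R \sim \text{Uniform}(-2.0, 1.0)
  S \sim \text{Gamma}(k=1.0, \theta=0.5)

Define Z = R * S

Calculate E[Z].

For independent RVs: E[XY] = E[X]*E[Y]
E[R] = -0.5
E[S] = 0.5
E[Z] = -0.5 * 0.5 = -0.25

-0.25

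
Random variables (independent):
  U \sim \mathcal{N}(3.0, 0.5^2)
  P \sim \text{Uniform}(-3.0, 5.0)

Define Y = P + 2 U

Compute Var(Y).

For independent RVs: Var(aX + bY) = a²Var(X) + b²Var(Y)
Var(U) = 0.25
Var(P) = 5.3333333
Var(Y) = 2²*0.25 + 1²*5.3333333
= 4*0.25 + 1*5.3333333 = 6.3333333

6.3333333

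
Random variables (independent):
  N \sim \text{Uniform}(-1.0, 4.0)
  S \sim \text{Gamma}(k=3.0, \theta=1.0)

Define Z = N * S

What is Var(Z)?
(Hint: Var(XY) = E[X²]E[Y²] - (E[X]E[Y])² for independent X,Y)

Var(XY) = E[X²]E[Y²] - (E[X]E[Y])²
E[N] = 1.5, Var(N) = 2.0833333
E[S] = 3, Var(S) = 3
E[N²] = 2.0833333 + 1.5² = 4.3333333
E[S²] = 3 + 3² = 12
Var(Z) = 4.3333333*12 - (1.5*3)²
= 52 - 20.25 = 31.75

31.75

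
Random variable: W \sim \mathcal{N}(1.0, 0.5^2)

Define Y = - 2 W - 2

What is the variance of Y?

For Y = aW + b: Var(Y) = a² * Var(W)
Var(W) = 0.5^2 = 0.25
Var(Y) = (-2)² * 0.25 = 4 * 0.25 = 1

1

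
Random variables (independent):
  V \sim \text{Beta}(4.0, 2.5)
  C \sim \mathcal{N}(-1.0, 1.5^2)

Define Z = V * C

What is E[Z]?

For independent RVs: E[XY] = E[X]*E[Y]
E[V] = 0.61538462
E[C] = -1
E[Z] = 0.61538462 * (-1) = -0.61538462

-0.61538462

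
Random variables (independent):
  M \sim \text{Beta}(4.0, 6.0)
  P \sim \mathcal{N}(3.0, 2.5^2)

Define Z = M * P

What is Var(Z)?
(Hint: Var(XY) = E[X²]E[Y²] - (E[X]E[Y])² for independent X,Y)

Var(XY) = E[X²]E[Y²] - (E[X]E[Y])²
E[M] = 0.4, Var(M) = 0.021818182
E[P] = 3, Var(P) = 6.25
E[M²] = 0.021818182 + 0.4² = 0.18181818
E[P²] = 6.25 + 3² = 15.25
Var(Z) = 0.18181818*15.25 - (0.4*3)²
= 2.7727273 - 1.44 = 1.3327273

1.3327273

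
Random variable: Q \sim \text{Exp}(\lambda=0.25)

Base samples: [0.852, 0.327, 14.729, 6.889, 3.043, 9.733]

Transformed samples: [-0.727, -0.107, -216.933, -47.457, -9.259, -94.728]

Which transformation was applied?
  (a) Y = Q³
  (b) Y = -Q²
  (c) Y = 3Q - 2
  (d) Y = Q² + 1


Checking option (b) Y = -Q²:
  Q = 0.852 -> Y = -0.727 ✓
  Q = 0.327 -> Y = -0.107 ✓
  Q = 14.729 -> Y = -216.933 ✓
All samples match this transformation.

(b) -Q²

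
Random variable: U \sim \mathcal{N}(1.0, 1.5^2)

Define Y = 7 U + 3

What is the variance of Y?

For Y = aU + b: Var(Y) = a² * Var(U)
Var(U) = 1.5^2 = 2.25
Var(Y) = 7² * 2.25 = 49 * 2.25 = 110.25

110.25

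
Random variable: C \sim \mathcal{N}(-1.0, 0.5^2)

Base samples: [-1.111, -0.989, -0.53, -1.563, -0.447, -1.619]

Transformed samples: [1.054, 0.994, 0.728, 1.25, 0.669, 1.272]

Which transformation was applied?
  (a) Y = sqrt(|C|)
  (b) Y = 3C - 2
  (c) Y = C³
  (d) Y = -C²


Checking option (a) Y = sqrt(|C|):
  C = -1.111 -> Y = 1.054 ✓
  C = -0.989 -> Y = 0.994 ✓
  C = -0.53 -> Y = 0.728 ✓
All samples match this transformation.

(a) sqrt(|C|)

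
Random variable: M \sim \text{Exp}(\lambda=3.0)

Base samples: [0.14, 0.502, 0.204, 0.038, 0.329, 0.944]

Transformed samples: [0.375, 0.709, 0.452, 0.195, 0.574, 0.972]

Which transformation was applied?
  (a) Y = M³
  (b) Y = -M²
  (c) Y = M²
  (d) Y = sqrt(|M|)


Checking option (d) Y = sqrt(|M|):
  M = 0.14 -> Y = 0.375 ✓
  M = 0.502 -> Y = 0.709 ✓
  M = 0.204 -> Y = 0.452 ✓
All samples match this transformation.

(d) sqrt(|M|)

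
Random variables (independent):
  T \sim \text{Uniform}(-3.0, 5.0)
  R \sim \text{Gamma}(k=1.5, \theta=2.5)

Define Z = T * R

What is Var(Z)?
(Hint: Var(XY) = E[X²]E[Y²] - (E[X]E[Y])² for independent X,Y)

Var(XY) = E[X²]E[Y²] - (E[X]E[Y])²
E[T] = 1, Var(T) = 5.3333333
E[R] = 3.75, Var(R) = 9.375
E[T²] = 5.3333333 + 1² = 6.3333333
E[R²] = 9.375 + 3.75² = 23.4375
Var(Z) = 6.3333333*23.4375 - (1*3.75)²
= 148.4375 - 14.0625 = 134.375

134.375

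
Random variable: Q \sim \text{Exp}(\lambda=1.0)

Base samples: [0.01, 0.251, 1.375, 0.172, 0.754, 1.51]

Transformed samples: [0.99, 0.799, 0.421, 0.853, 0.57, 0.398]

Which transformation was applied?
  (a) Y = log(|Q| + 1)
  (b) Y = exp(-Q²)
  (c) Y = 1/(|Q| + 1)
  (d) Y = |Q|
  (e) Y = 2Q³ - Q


Checking option (c) Y = 1/(|Q| + 1):
  Q = 0.01 -> Y = 0.99 ✓
  Q = 0.251 -> Y = 0.799 ✓
  Q = 1.375 -> Y = 0.421 ✓
All samples match this transformation.

(c) 1/(|Q| + 1)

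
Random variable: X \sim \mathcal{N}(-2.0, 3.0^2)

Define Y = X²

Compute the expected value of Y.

Using E[X²] = Var(X) + (E[X])²:
E[X] = -2
Var(X) = 3.0^2 = 9
E[X²] = 9 + (-2)² = 9 + 4 = 13

13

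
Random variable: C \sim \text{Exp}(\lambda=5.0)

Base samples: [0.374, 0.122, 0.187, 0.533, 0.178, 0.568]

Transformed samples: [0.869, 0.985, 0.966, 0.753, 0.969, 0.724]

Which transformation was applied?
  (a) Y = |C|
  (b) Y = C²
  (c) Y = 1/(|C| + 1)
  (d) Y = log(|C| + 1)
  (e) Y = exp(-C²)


Checking option (e) Y = exp(-C²):
  C = 0.374 -> Y = 0.869 ✓
  C = 0.122 -> Y = 0.985 ✓
  C = 0.187 -> Y = 0.966 ✓
All samples match this transformation.

(e) exp(-C²)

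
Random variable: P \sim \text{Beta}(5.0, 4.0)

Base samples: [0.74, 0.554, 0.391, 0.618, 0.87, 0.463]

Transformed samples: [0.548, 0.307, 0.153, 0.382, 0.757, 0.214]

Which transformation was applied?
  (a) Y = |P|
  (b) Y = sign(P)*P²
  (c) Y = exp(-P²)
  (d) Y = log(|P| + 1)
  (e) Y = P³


Checking option (b) Y = sign(P)*P²:
  P = 0.74 -> Y = 0.548 ✓
  P = 0.554 -> Y = 0.307 ✓
  P = 0.391 -> Y = 0.153 ✓
All samples match this transformation.

(b) sign(P)*P²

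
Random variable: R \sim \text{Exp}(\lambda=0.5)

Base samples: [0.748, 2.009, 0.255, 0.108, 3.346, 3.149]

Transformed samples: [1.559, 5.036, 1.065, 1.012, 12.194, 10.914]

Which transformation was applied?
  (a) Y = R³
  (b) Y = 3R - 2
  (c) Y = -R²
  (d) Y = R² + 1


Checking option (d) Y = R² + 1:
  R = 0.748 -> Y = 1.559 ✓
  R = 2.009 -> Y = 5.036 ✓
  R = 0.255 -> Y = 1.065 ✓
All samples match this transformation.

(d) R² + 1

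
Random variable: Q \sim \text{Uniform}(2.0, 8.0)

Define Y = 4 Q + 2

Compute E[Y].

For Y = 4Q + 2:
E[Y] = 4 * E[Q] + 2
E[Q] = (2 + 8)/2 = 5
E[Y] = 4 * 5 + 2 = 22

22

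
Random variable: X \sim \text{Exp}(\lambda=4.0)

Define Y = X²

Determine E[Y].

E[X²] = Var(X) + (E[X])² = 0.0625 + 0.0625 = 0.125

0.125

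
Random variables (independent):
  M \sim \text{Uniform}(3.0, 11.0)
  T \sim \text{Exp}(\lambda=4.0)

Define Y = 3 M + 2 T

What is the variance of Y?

For independent RVs: Var(aX + bY) = a²Var(X) + b²Var(Y)
Var(M) = 5.3333333
Var(T) = 0.0625
Var(Y) = 3²*5.3333333 + 2²*0.0625
= 9*5.3333333 + 4*0.0625 = 48.25

48.25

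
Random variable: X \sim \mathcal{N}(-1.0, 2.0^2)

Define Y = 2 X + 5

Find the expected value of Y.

For Y = 2X + 5:
E[Y] = 2 * E[X] + 5
E[X] = -1.0 = -1
E[Y] = 2 * (-1) + 5 = 3

3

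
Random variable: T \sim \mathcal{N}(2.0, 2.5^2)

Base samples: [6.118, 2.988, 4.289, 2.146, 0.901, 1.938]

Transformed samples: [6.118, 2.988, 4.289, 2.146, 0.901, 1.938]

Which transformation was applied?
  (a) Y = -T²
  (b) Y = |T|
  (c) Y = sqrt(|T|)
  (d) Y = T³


Checking option (b) Y = |T|:
  T = 6.118 -> Y = 6.118 ✓
  T = 2.988 -> Y = 2.988 ✓
  T = 4.289 -> Y = 4.289 ✓
All samples match this transformation.

(b) |T|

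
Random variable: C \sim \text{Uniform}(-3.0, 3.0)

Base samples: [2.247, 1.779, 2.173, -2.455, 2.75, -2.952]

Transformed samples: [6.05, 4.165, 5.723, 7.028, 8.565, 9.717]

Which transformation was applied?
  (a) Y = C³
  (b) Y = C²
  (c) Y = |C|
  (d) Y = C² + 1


Checking option (d) Y = C² + 1:
  C = 2.247 -> Y = 6.05 ✓
  C = 1.779 -> Y = 4.165 ✓
  C = 2.173 -> Y = 5.723 ✓
All samples match this transformation.

(d) C² + 1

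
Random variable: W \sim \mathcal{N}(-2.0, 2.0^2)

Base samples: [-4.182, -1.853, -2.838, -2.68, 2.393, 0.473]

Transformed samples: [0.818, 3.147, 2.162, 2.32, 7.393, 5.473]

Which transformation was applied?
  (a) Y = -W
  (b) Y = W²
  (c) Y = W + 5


Checking option (c) Y = W + 5:
  W = -4.182 -> Y = 0.818 ✓
  W = -1.853 -> Y = 3.147 ✓
  W = -2.838 -> Y = 2.162 ✓
All samples match this transformation.

(c) W + 5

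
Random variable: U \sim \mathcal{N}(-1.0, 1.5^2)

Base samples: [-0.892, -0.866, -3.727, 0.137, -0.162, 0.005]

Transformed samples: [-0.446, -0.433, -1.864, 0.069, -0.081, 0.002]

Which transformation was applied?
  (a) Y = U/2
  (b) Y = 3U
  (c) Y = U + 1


Checking option (a) Y = U/2:
  U = -0.892 -> Y = -0.446 ✓
  U = -0.866 -> Y = -0.433 ✓
  U = -3.727 -> Y = -1.864 ✓
All samples match this transformation.

(a) U/2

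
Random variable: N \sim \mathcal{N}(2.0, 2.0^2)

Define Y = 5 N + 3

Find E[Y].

For Y = 5N + 3:
E[Y] = 5 * E[N] + 3
E[N] = 2.0 = 2
E[Y] = 5 * 2 + 3 = 13

13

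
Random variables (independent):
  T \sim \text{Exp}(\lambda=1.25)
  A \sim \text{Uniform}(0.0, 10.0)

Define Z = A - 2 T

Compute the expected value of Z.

E[Z] = -2*E[T] + 1*E[A]
E[T] = 0.8
E[A] = 5
E[Z] = -2*0.8 + 1*5 = 3.4

3.4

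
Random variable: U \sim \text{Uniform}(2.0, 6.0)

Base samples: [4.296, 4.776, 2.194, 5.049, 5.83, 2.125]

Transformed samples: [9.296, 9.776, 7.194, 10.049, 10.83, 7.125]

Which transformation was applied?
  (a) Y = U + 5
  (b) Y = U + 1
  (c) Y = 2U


Checking option (a) Y = U + 5:
  U = 4.296 -> Y = 9.296 ✓
  U = 4.776 -> Y = 9.776 ✓
  U = 2.194 -> Y = 7.194 ✓
All samples match this transformation.

(a) U + 5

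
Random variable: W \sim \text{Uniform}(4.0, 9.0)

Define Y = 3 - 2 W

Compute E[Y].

For Y = -2W + 3:
E[Y] = -2 * E[W] + 3
E[W] = (4 + 9)/2 = 6.5
E[Y] = -2 * 6.5 + 3 = -10

-10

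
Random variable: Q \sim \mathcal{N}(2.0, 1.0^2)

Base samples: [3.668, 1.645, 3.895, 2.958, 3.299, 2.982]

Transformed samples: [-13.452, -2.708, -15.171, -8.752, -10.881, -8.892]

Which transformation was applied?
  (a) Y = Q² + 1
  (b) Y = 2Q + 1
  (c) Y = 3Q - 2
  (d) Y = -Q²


Checking option (d) Y = -Q²:
  Q = 3.668 -> Y = -13.452 ✓
  Q = 1.645 -> Y = -2.708 ✓
  Q = 3.895 -> Y = -15.171 ✓
All samples match this transformation.

(d) -Q²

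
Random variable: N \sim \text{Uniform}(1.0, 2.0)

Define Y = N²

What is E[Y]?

Using E[X²] = Var(X) + (E[X])²:
E[N] = 1.5
Var(N) = (2 - 1)^2/12 = 0.083333333
E[N²] = 0.083333333 + 1.5² = 0.083333333 + 2.25 = 2.3333333

2.3333333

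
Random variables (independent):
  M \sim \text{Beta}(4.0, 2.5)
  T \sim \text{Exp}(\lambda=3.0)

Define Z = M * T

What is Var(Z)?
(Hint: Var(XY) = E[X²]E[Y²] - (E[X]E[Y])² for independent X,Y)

Var(XY) = E[X²]E[Y²] - (E[X]E[Y])²
E[M] = 0.61538462, Var(M) = 0.031558185
E[T] = 0.33333333, Var(T) = 0.11111111
E[M²] = 0.031558185 + 0.61538462² = 0.41025641
E[T²] = 0.11111111 + 0.33333333² = 0.22222222
Var(Z) = 0.41025641*0.22222222 - (0.61538462*0.33333333)²
= 0.091168091 - 0.042077581 = 0.049090511

0.049090511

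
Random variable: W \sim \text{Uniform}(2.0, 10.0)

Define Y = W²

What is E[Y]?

Using E[X²] = Var(X) + (E[X])²:
E[W] = 6
Var(W) = (10 - 2)^2/12 = 5.3333333
E[W²] = 5.3333333 + 6² = 5.3333333 + 36 = 41.333333

41.333333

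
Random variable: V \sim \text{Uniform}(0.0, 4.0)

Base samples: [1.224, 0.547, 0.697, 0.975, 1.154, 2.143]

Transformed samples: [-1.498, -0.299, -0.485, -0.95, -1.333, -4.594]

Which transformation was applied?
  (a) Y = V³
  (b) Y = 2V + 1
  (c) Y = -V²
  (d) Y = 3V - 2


Checking option (c) Y = -V²:
  V = 1.224 -> Y = -1.498 ✓
  V = 0.547 -> Y = -0.299 ✓
  V = 0.697 -> Y = -0.485 ✓
All samples match this transformation.

(c) -V²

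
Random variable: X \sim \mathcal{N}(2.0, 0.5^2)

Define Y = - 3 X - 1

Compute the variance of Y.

For Y = aX + b: Var(Y) = a² * Var(X)
Var(X) = 0.5^2 = 0.25
Var(Y) = (-3)² * 0.25 = 9 * 0.25 = 2.25

2.25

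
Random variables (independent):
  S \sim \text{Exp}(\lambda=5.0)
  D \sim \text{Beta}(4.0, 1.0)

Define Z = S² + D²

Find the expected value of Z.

E[Z] = E[S²] + E[D²]
E[S²] = Var(S) + E[S]² = 0.04 + 0.04 = 0.08
E[D²] = Var(D) + E[D]² = 0.026666667 + 0.64 = 0.66666667
E[Z] = 0.08 + 0.66666667 = 0.74666667

0.74666667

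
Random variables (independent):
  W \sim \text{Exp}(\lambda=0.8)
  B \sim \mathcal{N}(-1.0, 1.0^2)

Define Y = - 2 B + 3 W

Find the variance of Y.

For independent RVs: Var(aX + bY) = a²Var(X) + b²Var(Y)
Var(W) = 1.5625
Var(B) = 1
Var(Y) = 3²*1.5625 + (-2)²*1
= 9*1.5625 + 4*1 = 18.0625

18.0625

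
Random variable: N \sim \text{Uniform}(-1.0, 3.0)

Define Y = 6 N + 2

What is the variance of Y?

For Y = aN + b: Var(Y) = a² * Var(N)
Var(N) = (3 + 1)^2/12 = 1.3333333
Var(Y) = 6² * 1.3333333 = 36 * 1.3333333 = 48

48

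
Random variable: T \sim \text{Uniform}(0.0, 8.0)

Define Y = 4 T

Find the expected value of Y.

For Y = 4T:
E[Y] = 4 * E[T]
E[T] = (0 + 8)/2 = 4
E[Y] = 4 * 4 = 16

16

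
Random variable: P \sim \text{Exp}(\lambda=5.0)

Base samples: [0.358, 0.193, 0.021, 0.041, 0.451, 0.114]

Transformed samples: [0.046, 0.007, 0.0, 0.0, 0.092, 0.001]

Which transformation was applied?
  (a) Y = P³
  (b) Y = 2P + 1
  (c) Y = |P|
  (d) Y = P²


Checking option (a) Y = P³:
  P = 0.358 -> Y = 0.046 ✓
  P = 0.193 -> Y = 0.007 ✓
  P = 0.021 -> Y = 0.0 ✓
All samples match this transformation.

(a) P³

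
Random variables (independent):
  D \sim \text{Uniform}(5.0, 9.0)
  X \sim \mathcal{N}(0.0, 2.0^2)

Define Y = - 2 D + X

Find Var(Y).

For independent RVs: Var(aX + bY) = a²Var(X) + b²Var(Y)
Var(D) = 1.3333333
Var(X) = 4
Var(Y) = (-2)²*1.3333333 + 1²*4
= 4*1.3333333 + 1*4 = 9.3333333

9.3333333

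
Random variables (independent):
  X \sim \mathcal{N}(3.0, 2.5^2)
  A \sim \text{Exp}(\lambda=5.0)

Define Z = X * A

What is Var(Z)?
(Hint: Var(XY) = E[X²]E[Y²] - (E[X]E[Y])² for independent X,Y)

Var(XY) = E[X²]E[Y²] - (E[X]E[Y])²
E[X] = 3, Var(X) = 6.25
E[A] = 0.2, Var(A) = 0.04
E[X²] = 6.25 + 3² = 15.25
E[A²] = 0.04 + 0.2² = 0.08
Var(Z) = 15.25*0.08 - (3*0.2)²
= 1.22 - 0.36 = 0.86

0.86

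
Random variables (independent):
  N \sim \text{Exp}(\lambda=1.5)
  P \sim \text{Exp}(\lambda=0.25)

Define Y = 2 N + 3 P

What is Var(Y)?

For independent RVs: Var(aX + bY) = a²Var(X) + b²Var(Y)
Var(N) = 0.44444444
Var(P) = 16
Var(Y) = 2²*0.44444444 + 3²*16
= 4*0.44444444 + 9*16 = 145.77778

145.77778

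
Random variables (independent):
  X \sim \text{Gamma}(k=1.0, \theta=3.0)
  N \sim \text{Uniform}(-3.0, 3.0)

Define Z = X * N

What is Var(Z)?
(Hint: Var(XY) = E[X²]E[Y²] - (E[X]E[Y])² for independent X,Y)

Var(XY) = E[X²]E[Y²] - (E[X]E[Y])²
E[X] = 3, Var(X) = 9
E[N] = 0, Var(N) = 3
E[X²] = 9 + 3² = 18
E[N²] = 3 + 0² = 3
Var(Z) = 18*3 - (3*0)²
= 54 - 0 = 54

54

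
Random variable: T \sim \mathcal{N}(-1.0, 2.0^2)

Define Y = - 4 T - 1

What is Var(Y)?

For Y = aT + b: Var(Y) = a² * Var(T)
Var(T) = 2.0^2 = 4
Var(Y) = (-4)² * 4 = 16 * 4 = 64

64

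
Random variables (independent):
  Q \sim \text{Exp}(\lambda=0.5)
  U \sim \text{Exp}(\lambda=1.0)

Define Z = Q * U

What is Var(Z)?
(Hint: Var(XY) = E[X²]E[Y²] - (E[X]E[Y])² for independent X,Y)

Var(XY) = E[X²]E[Y²] - (E[X]E[Y])²
E[Q] = 2, Var(Q) = 4
E[U] = 1, Var(U) = 1
E[Q²] = 4 + 2² = 8
E[U²] = 1 + 1² = 2
Var(Z) = 8*2 - (2*1)²
= 16 - 4 = 12

12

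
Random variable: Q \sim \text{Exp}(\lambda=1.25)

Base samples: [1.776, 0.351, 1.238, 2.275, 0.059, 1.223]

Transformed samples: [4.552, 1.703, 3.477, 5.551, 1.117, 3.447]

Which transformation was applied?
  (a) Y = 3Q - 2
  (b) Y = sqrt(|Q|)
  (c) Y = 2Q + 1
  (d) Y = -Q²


Checking option (c) Y = 2Q + 1:
  Q = 1.776 -> Y = 4.552 ✓
  Q = 0.351 -> Y = 1.703 ✓
  Q = 1.238 -> Y = 3.477 ✓
All samples match this transformation.

(c) 2Q + 1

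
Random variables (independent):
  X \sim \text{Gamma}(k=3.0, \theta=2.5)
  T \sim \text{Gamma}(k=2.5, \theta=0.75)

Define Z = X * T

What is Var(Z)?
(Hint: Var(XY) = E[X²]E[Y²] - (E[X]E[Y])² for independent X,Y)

Var(XY) = E[X²]E[Y²] - (E[X]E[Y])²
E[X] = 7.5, Var(X) = 18.75
E[T] = 1.875, Var(T) = 1.40625
E[X²] = 18.75 + 7.5² = 75
E[T²] = 1.40625 + 1.875² = 4.921875
Var(Z) = 75*4.921875 - (7.5*1.875)²
= 369.14062 - 197.75391 = 171.38672

171.38672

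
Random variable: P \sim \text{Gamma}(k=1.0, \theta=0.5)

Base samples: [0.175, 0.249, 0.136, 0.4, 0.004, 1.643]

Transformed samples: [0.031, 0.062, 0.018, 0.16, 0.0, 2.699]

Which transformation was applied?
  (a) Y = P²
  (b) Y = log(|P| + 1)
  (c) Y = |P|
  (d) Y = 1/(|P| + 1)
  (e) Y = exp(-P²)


Checking option (a) Y = P²:
  P = 0.175 -> Y = 0.031 ✓
  P = 0.249 -> Y = 0.062 ✓
  P = 0.136 -> Y = 0.018 ✓
All samples match this transformation.

(a) P²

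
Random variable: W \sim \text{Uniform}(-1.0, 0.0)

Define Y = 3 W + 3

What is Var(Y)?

For Y = aW + b: Var(Y) = a² * Var(W)
Var(W) = (0 + 1)^2/12 = 0.083333333
Var(Y) = 3² * 0.083333333 = 9 * 0.083333333 = 0.75

0.75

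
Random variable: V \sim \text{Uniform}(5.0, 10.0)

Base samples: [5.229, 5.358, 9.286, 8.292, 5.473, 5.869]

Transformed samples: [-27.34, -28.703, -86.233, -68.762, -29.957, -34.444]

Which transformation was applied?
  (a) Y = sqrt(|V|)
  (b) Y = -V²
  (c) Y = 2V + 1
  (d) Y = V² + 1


Checking option (b) Y = -V²:
  V = 5.229 -> Y = -27.34 ✓
  V = 5.358 -> Y = -28.703 ✓
  V = 9.286 -> Y = -86.233 ✓
All samples match this transformation.

(b) -V²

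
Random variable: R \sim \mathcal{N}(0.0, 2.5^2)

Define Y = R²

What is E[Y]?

Using E[X²] = Var(X) + (E[X])²:
E[R] = 0
Var(R) = 2.5^2 = 6.25
E[R²] = 6.25 + 0² = 6.25 + 0 = 6.25

6.25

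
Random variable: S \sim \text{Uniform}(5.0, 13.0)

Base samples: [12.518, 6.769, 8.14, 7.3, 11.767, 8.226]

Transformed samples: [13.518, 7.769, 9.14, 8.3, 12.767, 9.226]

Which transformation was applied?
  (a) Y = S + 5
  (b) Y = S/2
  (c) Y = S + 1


Checking option (c) Y = S + 1:
  S = 12.518 -> Y = 13.518 ✓
  S = 6.769 -> Y = 7.769 ✓
  S = 8.14 -> Y = 9.14 ✓
All samples match this transformation.

(c) S + 1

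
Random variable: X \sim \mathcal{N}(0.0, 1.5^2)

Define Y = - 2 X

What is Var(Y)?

For Y = aX + b: Var(Y) = a² * Var(X)
Var(X) = 1.5^2 = 2.25
Var(Y) = (-2)² * 2.25 = 4 * 2.25 = 9

9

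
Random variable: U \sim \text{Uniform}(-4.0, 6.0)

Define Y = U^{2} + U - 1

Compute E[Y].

E[Y] = 1*E[U²] + 1*E[U] - 1
E[U] = 1
E[U²] = Var(U) + (E[U])² = 8.3333333 + 1 = 9.3333333
E[Y] = 1*9.3333333 + 1*1 - 1 = 9.3333333

9.3333333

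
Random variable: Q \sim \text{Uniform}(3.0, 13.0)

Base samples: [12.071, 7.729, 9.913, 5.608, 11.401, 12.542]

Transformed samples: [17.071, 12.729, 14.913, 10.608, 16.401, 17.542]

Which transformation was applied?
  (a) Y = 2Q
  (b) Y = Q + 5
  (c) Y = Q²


Checking option (b) Y = Q + 5:
  Q = 12.071 -> Y = 17.071 ✓
  Q = 7.729 -> Y = 12.729 ✓
  Q = 9.913 -> Y = 14.913 ✓
All samples match this transformation.

(b) Q + 5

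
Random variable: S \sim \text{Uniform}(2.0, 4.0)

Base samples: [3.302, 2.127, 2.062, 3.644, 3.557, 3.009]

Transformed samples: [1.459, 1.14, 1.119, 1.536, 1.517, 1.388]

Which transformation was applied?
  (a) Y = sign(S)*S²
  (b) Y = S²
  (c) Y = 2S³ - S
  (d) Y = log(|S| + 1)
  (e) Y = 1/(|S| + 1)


Checking option (d) Y = log(|S| + 1):
  S = 3.302 -> Y = 1.459 ✓
  S = 2.127 -> Y = 1.14 ✓
  S = 2.062 -> Y = 1.119 ✓
All samples match this transformation.

(d) log(|S| + 1)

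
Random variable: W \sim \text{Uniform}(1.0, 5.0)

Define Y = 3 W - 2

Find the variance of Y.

For Y = aW + b: Var(Y) = a² * Var(W)
Var(W) = (5 - 1)^2/12 = 1.3333333
Var(Y) = 3² * 1.3333333 = 9 * 1.3333333 = 12

12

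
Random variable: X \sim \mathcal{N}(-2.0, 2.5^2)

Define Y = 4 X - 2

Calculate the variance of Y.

For Y = aX + b: Var(Y) = a² * Var(X)
Var(X) = 2.5^2 = 6.25
Var(Y) = 4² * 6.25 = 16 * 6.25 = 100

100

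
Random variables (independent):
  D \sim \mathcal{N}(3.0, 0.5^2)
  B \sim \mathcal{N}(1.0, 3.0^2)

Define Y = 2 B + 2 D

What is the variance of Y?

For independent RVs: Var(aX + bY) = a²Var(X) + b²Var(Y)
Var(D) = 0.25
Var(B) = 9
Var(Y) = 2²*0.25 + 2²*9
= 4*0.25 + 4*9 = 37

37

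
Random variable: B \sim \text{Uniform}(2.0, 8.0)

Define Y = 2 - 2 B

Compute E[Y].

For Y = -2B + 2:
E[Y] = -2 * E[B] + 2
E[B] = (2 + 8)/2 = 5
E[Y] = -2 * 5 + 2 = -8

-8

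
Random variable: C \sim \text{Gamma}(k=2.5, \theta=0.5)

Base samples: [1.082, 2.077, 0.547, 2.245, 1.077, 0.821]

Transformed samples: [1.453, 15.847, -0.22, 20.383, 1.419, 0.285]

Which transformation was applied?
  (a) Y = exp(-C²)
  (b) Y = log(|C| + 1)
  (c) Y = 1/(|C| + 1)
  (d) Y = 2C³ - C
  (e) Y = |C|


Checking option (d) Y = 2C³ - C:
  C = 1.082 -> Y = 1.453 ✓
  C = 2.077 -> Y = 15.847 ✓
  C = 0.547 -> Y = -0.22 ✓
All samples match this transformation.

(d) 2C³ - C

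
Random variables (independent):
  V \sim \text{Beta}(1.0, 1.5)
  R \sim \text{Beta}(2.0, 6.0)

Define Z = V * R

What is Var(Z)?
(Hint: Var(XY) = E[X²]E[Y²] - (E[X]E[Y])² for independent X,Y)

Var(XY) = E[X²]E[Y²] - (E[X]E[Y])²
E[V] = 0.4, Var(V) = 0.068571429
E[R] = 0.25, Var(R) = 0.020833333
E[V²] = 0.068571429 + 0.4² = 0.22857143
E[R²] = 0.020833333 + 0.25² = 0.083333333
Var(Z) = 0.22857143*0.083333333 - (0.4*0.25)²
= 0.019047619 - 0.01 = 0.009047619

0.009047619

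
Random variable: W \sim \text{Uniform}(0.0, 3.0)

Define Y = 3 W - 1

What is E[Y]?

For Y = 3W - 1:
E[Y] = 3 * E[W] - 1
E[W] = (0 + 3)/2 = 1.5
E[Y] = 3 * 1.5 - 1 = 3.5

3.5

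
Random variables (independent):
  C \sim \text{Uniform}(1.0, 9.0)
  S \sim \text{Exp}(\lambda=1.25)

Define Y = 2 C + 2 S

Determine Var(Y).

For independent RVs: Var(aX + bY) = a²Var(X) + b²Var(Y)
Var(C) = 5.3333333
Var(S) = 0.64
Var(Y) = 2²*5.3333333 + 2²*0.64
= 4*5.3333333 + 4*0.64 = 23.893333

23.893333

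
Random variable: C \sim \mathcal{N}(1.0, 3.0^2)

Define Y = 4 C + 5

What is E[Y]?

For Y = 4C + 5:
E[Y] = 4 * E[C] + 5
E[C] = 1.0 = 1
E[Y] = 4 * 1 + 5 = 9

9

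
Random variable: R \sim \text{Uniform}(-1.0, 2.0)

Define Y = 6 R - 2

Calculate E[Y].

For Y = 6R - 2:
E[Y] = 6 * E[R] - 2
E[R] = (-1 + 2)/2 = 0.5
E[Y] = 6 * 0.5 - 2 = 1

1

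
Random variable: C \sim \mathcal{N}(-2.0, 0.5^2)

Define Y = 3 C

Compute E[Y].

For Y = 3C:
E[Y] = 3 * E[C]
E[C] = -2.0 = -2
E[Y] = 3 * (-2) = -6

-6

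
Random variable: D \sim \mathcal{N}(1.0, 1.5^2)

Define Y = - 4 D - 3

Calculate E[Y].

For Y = -4D - 3:
E[Y] = -4 * E[D] - 3
E[D] = 1.0 = 1
E[Y] = -4 * 1 - 3 = -7

-7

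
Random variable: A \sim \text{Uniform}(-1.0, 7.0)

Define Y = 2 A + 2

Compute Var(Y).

For Y = aA + b: Var(Y) = a² * Var(A)
Var(A) = (7 + 1)^2/12 = 5.3333333
Var(Y) = 2² * 5.3333333 = 4 * 5.3333333 = 21.333333

21.333333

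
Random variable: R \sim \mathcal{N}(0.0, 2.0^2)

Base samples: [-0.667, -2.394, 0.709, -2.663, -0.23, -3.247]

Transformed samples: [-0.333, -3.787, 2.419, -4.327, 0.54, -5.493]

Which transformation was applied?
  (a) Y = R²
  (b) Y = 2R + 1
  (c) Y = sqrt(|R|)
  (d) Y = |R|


Checking option (b) Y = 2R + 1:
  R = -0.667 -> Y = -0.333 ✓
  R = -2.394 -> Y = -3.787 ✓
  R = 0.709 -> Y = 2.419 ✓
All samples match this transformation.

(b) 2R + 1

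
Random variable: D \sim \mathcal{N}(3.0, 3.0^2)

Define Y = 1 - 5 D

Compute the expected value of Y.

For Y = -5D + 1:
E[Y] = -5 * E[D] + 1
E[D] = 3.0 = 3
E[Y] = -5 * 3 + 1 = -14

-14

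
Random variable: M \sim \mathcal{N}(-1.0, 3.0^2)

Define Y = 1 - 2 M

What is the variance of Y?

For Y = aM + b: Var(Y) = a² * Var(M)
Var(M) = 3.0^2 = 9
Var(Y) = (-2)² * 9 = 4 * 9 = 36

36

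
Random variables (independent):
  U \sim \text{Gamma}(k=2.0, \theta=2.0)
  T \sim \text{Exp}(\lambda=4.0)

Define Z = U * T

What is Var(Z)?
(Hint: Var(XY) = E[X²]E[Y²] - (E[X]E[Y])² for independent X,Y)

Var(XY) = E[X²]E[Y²] - (E[X]E[Y])²
E[U] = 4, Var(U) = 8
E[T] = 0.25, Var(T) = 0.0625
E[U²] = 8 + 4² = 24
E[T²] = 0.0625 + 0.25² = 0.125
Var(Z) = 24*0.125 - (4*0.25)²
= 3 - 1 = 2

2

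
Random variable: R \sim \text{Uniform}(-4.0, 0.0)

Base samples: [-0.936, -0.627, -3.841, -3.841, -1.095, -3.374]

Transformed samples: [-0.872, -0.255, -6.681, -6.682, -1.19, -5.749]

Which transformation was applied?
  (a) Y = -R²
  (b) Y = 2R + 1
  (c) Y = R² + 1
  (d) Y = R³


Checking option (b) Y = 2R + 1:
  R = -0.936 -> Y = -0.872 ✓
  R = -0.627 -> Y = -0.255 ✓
  R = -3.841 -> Y = -6.681 ✓
All samples match this transformation.

(b) 2R + 1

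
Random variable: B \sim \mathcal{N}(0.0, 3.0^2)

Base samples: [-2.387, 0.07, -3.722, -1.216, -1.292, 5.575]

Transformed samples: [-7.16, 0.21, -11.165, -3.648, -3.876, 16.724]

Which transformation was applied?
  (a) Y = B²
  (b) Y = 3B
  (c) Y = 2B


Checking option (b) Y = 3B:
  B = -2.387 -> Y = -7.16 ✓
  B = 0.07 -> Y = 0.21 ✓
  B = -3.722 -> Y = -11.165 ✓
All samples match this transformation.

(b) 3B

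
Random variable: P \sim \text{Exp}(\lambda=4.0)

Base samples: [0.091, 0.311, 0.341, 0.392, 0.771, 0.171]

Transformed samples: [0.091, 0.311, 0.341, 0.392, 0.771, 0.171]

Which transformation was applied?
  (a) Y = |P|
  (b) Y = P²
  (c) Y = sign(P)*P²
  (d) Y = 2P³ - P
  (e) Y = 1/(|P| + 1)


Checking option (a) Y = |P|:
  P = 0.091 -> Y = 0.091 ✓
  P = 0.311 -> Y = 0.311 ✓
  P = 0.341 -> Y = 0.341 ✓
All samples match this transformation.

(a) |P|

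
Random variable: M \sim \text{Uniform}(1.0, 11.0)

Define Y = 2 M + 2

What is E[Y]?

For Y = 2M + 2:
E[Y] = 2 * E[M] + 2
E[M] = (1 + 11)/2 = 6
E[Y] = 2 * 6 + 2 = 14

14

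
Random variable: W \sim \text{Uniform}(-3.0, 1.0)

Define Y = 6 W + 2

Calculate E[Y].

For Y = 6W + 2:
E[Y] = 6 * E[W] + 2
E[W] = (-3 + 1)/2 = -1
E[Y] = 6 * (-1) + 2 = -4

-4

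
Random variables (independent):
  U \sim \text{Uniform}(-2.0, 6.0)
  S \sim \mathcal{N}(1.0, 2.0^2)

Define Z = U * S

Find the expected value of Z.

For independent RVs: E[XY] = E[X]*E[Y]
E[U] = 2
E[S] = 1
E[Z] = 2 * 1 = 2

2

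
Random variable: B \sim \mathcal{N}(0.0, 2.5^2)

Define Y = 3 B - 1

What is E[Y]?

For Y = 3B - 1:
E[Y] = 3 * E[B] - 1
E[B] = 0.0 = 0
E[Y] = 3 * 0 - 1 = -1

-1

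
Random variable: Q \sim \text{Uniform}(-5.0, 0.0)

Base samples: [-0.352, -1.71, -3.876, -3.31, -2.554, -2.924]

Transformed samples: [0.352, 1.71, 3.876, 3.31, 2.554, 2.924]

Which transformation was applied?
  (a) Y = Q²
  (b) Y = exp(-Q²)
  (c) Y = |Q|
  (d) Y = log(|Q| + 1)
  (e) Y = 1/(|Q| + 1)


Checking option (c) Y = |Q|:
  Q = -0.352 -> Y = 0.352 ✓
  Q = -1.71 -> Y = 1.71 ✓
  Q = -3.876 -> Y = 3.876 ✓
All samples match this transformation.

(c) |Q|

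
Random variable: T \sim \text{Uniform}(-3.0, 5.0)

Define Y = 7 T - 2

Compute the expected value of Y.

For Y = 7T - 2:
E[Y] = 7 * E[T] - 2
E[T] = (-3 + 5)/2 = 1
E[Y] = 7 * 1 - 2 = 5

5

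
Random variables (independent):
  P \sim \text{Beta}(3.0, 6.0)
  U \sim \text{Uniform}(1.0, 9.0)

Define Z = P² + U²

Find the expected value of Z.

E[Z] = E[P²] + E[U²]
E[P²] = Var(P) + E[P]² = 0.022222222 + 0.11111111 = 0.13333333
E[U²] = Var(U) + E[U]² = 5.3333333 + 25 = 30.333333
E[Z] = 0.13333333 + 30.333333 = 30.466667

30.466667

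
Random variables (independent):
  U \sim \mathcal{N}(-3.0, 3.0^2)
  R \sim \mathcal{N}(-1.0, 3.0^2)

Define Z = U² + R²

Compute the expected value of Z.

E[Z] = E[U²] + E[R²]
E[U²] = Var(U) + E[U]² = 9 + 9 = 18
E[R²] = Var(R) + E[R]² = 9 + 1 = 10
E[Z] = 18 + 10 = 28

28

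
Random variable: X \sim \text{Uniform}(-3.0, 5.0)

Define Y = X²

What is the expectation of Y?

Using E[X²] = Var(X) + (E[X])²:
E[X] = 1
Var(X) = (5 + 3)^2/12 = 5.3333333
E[X²] = 5.3333333 + 1² = 5.3333333 + 1 = 6.3333333

6.3333333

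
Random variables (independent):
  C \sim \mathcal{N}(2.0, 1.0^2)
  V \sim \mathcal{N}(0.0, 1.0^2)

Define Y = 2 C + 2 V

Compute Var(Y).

For independent RVs: Var(aX + bY) = a²Var(X) + b²Var(Y)
Var(C) = 1
Var(V) = 1
Var(Y) = 2²*1 + 2²*1
= 4*1 + 4*1 = 8

8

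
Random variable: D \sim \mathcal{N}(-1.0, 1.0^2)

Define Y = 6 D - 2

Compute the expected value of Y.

For Y = 6D - 2:
E[Y] = 6 * E[D] - 2
E[D] = -1.0 = -1
E[Y] = 6 * (-1) - 2 = -8

-8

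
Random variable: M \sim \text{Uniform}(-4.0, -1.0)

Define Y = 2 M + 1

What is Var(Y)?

For Y = aM + b: Var(Y) = a² * Var(M)
Var(M) = (-1 + 4)^2/12 = 0.75
Var(Y) = 2² * 0.75 = 4 * 0.75 = 3

3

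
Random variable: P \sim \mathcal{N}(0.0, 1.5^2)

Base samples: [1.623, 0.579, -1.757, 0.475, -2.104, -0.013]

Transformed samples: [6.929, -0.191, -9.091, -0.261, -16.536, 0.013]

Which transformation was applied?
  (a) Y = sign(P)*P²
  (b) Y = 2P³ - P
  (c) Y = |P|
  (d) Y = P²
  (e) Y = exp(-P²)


Checking option (b) Y = 2P³ - P:
  P = 1.623 -> Y = 6.929 ✓
  P = 0.579 -> Y = -0.191 ✓
  P = -1.757 -> Y = -9.091 ✓
All samples match this transformation.

(b) 2P³ - P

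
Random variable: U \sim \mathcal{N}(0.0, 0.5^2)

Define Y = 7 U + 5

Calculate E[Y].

For Y = 7U + 5:
E[Y] = 7 * E[U] + 5
E[U] = 0.0 = 0
E[Y] = 7 * 0 + 5 = 5

5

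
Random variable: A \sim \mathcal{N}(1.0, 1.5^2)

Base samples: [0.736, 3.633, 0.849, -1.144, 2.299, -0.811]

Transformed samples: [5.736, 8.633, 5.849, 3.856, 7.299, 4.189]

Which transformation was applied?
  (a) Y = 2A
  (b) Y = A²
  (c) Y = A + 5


Checking option (c) Y = A + 5:
  A = 0.736 -> Y = 5.736 ✓
  A = 3.633 -> Y = 8.633 ✓
  A = 0.849 -> Y = 5.849 ✓
All samples match this transformation.

(c) A + 5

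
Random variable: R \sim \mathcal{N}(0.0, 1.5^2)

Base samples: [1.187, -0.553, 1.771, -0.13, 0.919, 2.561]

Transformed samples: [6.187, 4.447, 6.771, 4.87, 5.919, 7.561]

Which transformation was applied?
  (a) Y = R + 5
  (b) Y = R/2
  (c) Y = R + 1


Checking option (a) Y = R + 5:
  R = 1.187 -> Y = 6.187 ✓
  R = -0.553 -> Y = 4.447 ✓
  R = 1.771 -> Y = 6.771 ✓
All samples match this transformation.

(a) R + 5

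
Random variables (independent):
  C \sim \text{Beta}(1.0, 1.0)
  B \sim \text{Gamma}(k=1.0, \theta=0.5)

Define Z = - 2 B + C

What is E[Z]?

E[Z] = 1*E[C] - 2*E[B]
E[C] = 0.5
E[B] = 0.5
E[Z] = 1*0.5 - 2*0.5 = -0.5

-0.5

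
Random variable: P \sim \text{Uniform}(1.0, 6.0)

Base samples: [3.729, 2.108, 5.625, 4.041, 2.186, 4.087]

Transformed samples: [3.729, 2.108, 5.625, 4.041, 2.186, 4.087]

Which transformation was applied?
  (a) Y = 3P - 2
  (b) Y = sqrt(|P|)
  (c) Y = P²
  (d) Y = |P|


Checking option (d) Y = |P|:
  P = 3.729 -> Y = 3.729 ✓
  P = 2.108 -> Y = 2.108 ✓
  P = 5.625 -> Y = 5.625 ✓
All samples match this transformation.

(d) |P|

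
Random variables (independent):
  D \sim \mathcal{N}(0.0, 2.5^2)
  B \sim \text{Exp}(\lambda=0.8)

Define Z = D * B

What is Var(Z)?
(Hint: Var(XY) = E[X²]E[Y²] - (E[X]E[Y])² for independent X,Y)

Var(XY) = E[X²]E[Y²] - (E[X]E[Y])²
E[D] = 0, Var(D) = 6.25
E[B] = 1.25, Var(B) = 1.5625
E[D²] = 6.25 + 0² = 6.25
E[B²] = 1.5625 + 1.25² = 3.125
Var(Z) = 6.25*3.125 - (0*1.25)²
= 19.53125 - 0 = 19.53125

19.53125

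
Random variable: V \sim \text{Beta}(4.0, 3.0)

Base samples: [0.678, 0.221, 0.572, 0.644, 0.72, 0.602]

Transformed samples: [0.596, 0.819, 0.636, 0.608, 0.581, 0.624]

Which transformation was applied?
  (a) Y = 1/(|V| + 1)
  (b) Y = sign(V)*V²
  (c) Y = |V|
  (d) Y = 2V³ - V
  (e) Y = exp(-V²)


Checking option (a) Y = 1/(|V| + 1):
  V = 0.678 -> Y = 0.596 ✓
  V = 0.221 -> Y = 0.819 ✓
  V = 0.572 -> Y = 0.636 ✓
All samples match this transformation.

(a) 1/(|V| + 1)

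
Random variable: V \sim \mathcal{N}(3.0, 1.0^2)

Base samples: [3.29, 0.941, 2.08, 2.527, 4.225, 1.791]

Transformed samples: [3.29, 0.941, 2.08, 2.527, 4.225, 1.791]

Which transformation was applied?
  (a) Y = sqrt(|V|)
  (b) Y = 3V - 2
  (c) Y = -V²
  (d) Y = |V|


Checking option (d) Y = |V|:
  V = 3.29 -> Y = 3.29 ✓
  V = 0.941 -> Y = 0.941 ✓
  V = 2.08 -> Y = 2.08 ✓
All samples match this transformation.

(d) |V|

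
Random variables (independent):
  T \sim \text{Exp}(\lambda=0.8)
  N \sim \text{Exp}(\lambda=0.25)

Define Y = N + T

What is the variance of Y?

For independent RVs: Var(aX + bY) = a²Var(X) + b²Var(Y)
Var(T) = 1.5625
Var(N) = 16
Var(Y) = 1²*1.5625 + 1²*16
= 1*1.5625 + 1*16 = 17.5625

17.5625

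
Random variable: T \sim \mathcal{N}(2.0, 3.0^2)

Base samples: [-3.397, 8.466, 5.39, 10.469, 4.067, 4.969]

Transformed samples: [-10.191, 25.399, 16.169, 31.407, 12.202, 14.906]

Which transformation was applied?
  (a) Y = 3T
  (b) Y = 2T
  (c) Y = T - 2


Checking option (a) Y = 3T:
  T = -3.397 -> Y = -10.191 ✓
  T = 8.466 -> Y = 25.399 ✓
  T = 5.39 -> Y = 16.169 ✓
All samples match this transformation.

(a) 3T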